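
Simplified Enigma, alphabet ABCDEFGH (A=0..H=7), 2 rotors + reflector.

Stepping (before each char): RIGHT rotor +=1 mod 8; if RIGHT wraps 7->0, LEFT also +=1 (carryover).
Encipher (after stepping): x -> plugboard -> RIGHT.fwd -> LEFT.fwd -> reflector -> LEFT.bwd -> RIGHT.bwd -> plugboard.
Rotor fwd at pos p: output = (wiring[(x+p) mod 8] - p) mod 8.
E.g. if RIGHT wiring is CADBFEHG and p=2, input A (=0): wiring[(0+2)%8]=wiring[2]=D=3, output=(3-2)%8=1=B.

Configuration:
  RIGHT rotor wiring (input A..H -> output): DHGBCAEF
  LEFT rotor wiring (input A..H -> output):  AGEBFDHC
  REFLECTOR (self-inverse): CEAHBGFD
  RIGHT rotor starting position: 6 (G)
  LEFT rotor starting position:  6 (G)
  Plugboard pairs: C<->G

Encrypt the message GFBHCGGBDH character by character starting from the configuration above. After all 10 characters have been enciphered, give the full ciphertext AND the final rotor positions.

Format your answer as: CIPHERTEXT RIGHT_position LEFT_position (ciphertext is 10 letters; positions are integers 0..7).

Answer: CEFFBCECBG 0 0

Derivation:
Char 1 ('G'): step: R->7, L=6; G->plug->C->R->A->L->B->refl->E->L'->B->R'->G->plug->C
Char 2 ('F'): step: R->0, L->7 (L advanced); F->plug->F->R->A->L->D->refl->H->L'->C->R'->E->plug->E
Char 3 ('B'): step: R->1, L=7; B->plug->B->R->F->L->G->refl->F->L'->D->R'->F->plug->F
Char 4 ('H'): step: R->2, L=7; H->plug->H->R->F->L->G->refl->F->L'->D->R'->F->plug->F
Char 5 ('C'): step: R->3, L=7; C->plug->G->R->E->L->C->refl->A->L'->H->R'->B->plug->B
Char 6 ('G'): step: R->4, L=7; G->plug->C->R->A->L->D->refl->H->L'->C->R'->G->plug->C
Char 7 ('G'): step: R->5, L=7; G->plug->C->R->A->L->D->refl->H->L'->C->R'->E->plug->E
Char 8 ('B'): step: R->6, L=7; B->plug->B->R->H->L->A->refl->C->L'->E->R'->G->plug->C
Char 9 ('D'): step: R->7, L=7; D->plug->D->R->H->L->A->refl->C->L'->E->R'->B->plug->B
Char 10 ('H'): step: R->0, L->0 (L advanced); H->plug->H->R->F->L->D->refl->H->L'->G->R'->C->plug->G
Final: ciphertext=CEFFBCECBG, RIGHT=0, LEFT=0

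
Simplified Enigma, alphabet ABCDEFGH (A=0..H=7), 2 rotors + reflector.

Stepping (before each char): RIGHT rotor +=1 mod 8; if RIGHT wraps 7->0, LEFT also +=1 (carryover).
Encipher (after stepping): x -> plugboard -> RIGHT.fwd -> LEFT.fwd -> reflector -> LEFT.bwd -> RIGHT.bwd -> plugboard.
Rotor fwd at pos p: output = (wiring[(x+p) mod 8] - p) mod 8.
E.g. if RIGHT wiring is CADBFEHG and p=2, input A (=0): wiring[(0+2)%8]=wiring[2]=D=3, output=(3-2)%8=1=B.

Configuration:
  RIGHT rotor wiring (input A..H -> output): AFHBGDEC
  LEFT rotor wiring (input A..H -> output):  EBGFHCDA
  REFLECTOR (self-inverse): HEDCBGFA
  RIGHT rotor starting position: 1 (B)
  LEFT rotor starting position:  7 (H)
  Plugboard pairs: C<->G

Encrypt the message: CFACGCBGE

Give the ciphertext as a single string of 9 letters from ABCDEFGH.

Answer: EBDHABECH

Derivation:
Char 1 ('C'): step: R->2, L=7; C->plug->G->R->G->L->D->refl->C->L'->C->R'->E->plug->E
Char 2 ('F'): step: R->3, L=7; F->plug->F->R->F->L->A->refl->H->L'->D->R'->B->plug->B
Char 3 ('A'): step: R->4, L=7; A->plug->A->R->C->L->C->refl->D->L'->G->R'->D->plug->D
Char 4 ('C'): step: R->5, L=7; C->plug->G->R->E->L->G->refl->F->L'->B->R'->H->plug->H
Char 5 ('G'): step: R->6, L=7; G->plug->C->R->C->L->C->refl->D->L'->G->R'->A->plug->A
Char 6 ('C'): step: R->7, L=7; C->plug->G->R->E->L->G->refl->F->L'->B->R'->B->plug->B
Char 7 ('B'): step: R->0, L->0 (L advanced); B->plug->B->R->F->L->C->refl->D->L'->G->R'->E->plug->E
Char 8 ('G'): step: R->1, L=0; G->plug->C->R->A->L->E->refl->B->L'->B->R'->G->plug->C
Char 9 ('E'): step: R->2, L=0; E->plug->E->R->C->L->G->refl->F->L'->D->R'->H->plug->H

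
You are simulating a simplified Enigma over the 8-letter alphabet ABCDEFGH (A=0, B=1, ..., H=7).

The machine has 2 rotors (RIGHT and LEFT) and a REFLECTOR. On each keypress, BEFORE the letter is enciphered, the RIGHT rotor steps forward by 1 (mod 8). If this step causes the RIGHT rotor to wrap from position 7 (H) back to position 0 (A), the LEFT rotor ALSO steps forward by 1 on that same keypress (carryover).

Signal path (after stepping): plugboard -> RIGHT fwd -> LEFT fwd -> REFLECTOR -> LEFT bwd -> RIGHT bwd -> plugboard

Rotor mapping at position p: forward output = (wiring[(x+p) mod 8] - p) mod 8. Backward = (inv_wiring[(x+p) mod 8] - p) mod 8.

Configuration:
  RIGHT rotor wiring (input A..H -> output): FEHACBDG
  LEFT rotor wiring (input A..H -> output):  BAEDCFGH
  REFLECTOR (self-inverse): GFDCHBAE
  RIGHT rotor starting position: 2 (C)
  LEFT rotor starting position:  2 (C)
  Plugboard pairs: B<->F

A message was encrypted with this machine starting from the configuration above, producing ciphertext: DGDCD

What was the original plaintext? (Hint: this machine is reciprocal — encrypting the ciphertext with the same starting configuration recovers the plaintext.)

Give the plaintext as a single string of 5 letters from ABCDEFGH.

Answer: EBGBB

Derivation:
Char 1 ('D'): step: R->3, L=2; D->plug->D->R->A->L->C->refl->D->L'->D->R'->E->plug->E
Char 2 ('G'): step: R->4, L=2; G->plug->G->R->D->L->D->refl->C->L'->A->R'->F->plug->B
Char 3 ('D'): step: R->5, L=2; D->plug->D->R->A->L->C->refl->D->L'->D->R'->G->plug->G
Char 4 ('C'): step: R->6, L=2; C->plug->C->R->H->L->G->refl->A->L'->C->R'->F->plug->B
Char 5 ('D'): step: R->7, L=2; D->plug->D->R->A->L->C->refl->D->L'->D->R'->F->plug->B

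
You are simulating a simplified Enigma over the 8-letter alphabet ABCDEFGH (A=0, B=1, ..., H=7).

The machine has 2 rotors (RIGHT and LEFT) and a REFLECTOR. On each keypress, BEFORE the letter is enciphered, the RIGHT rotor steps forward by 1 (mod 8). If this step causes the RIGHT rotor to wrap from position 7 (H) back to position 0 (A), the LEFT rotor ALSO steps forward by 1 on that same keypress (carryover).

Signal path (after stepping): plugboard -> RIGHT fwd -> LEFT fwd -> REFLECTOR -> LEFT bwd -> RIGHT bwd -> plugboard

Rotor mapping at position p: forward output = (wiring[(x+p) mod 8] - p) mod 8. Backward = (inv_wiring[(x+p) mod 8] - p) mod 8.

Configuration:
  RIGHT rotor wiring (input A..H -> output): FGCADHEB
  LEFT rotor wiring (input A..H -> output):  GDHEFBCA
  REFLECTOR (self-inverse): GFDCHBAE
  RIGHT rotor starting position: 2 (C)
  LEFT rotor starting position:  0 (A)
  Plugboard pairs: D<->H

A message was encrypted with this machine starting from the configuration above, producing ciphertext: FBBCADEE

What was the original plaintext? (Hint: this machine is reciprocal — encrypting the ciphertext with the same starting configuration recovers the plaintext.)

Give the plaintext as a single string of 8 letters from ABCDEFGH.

Char 1 ('F'): step: R->3, L=0; F->plug->F->R->C->L->H->refl->E->L'->D->R'->G->plug->G
Char 2 ('B'): step: R->4, L=0; B->plug->B->R->D->L->E->refl->H->L'->C->R'->F->plug->F
Char 3 ('B'): step: R->5, L=0; B->plug->B->R->H->L->A->refl->G->L'->A->R'->D->plug->H
Char 4 ('C'): step: R->6, L=0; C->plug->C->R->H->L->A->refl->G->L'->A->R'->D->plug->H
Char 5 ('A'): step: R->7, L=0; A->plug->A->R->C->L->H->refl->E->L'->D->R'->D->plug->H
Char 6 ('D'): step: R->0, L->1 (L advanced); D->plug->H->R->B->L->G->refl->A->L'->E->R'->G->plug->G
Char 7 ('E'): step: R->1, L=1; E->plug->E->R->G->L->H->refl->E->L'->D->R'->F->plug->F
Char 8 ('E'): step: R->2, L=1; E->plug->E->R->C->L->D->refl->C->L'->A->R'->A->plug->A

Answer: GFHHHGFA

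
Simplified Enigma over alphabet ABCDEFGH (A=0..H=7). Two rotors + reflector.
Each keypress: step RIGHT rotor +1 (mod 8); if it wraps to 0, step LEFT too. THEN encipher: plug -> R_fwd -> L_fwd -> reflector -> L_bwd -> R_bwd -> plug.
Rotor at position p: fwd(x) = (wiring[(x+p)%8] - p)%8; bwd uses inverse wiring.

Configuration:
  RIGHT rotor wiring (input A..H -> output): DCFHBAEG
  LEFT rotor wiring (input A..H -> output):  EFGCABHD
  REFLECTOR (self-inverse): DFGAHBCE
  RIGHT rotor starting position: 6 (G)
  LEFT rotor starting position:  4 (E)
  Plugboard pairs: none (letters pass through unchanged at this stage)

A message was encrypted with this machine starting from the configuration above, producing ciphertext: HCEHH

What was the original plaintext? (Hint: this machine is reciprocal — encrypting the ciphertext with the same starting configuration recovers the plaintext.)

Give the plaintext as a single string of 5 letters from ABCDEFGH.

Char 1 ('H'): step: R->7, L=4; H->plug->H->R->F->L->B->refl->F->L'->B->R'->G->plug->G
Char 2 ('C'): step: R->0, L->5 (L advanced); C->plug->C->R->F->L->B->refl->F->L'->G->R'->H->plug->H
Char 3 ('E'): step: R->1, L=5; E->plug->E->R->H->L->D->refl->A->L'->E->R'->B->plug->B
Char 4 ('H'): step: R->2, L=5; H->plug->H->R->A->L->E->refl->H->L'->D->R'->A->plug->A
Char 5 ('H'): step: R->3, L=5; H->plug->H->R->C->L->G->refl->C->L'->B->R'->D->plug->D

Answer: GHBAD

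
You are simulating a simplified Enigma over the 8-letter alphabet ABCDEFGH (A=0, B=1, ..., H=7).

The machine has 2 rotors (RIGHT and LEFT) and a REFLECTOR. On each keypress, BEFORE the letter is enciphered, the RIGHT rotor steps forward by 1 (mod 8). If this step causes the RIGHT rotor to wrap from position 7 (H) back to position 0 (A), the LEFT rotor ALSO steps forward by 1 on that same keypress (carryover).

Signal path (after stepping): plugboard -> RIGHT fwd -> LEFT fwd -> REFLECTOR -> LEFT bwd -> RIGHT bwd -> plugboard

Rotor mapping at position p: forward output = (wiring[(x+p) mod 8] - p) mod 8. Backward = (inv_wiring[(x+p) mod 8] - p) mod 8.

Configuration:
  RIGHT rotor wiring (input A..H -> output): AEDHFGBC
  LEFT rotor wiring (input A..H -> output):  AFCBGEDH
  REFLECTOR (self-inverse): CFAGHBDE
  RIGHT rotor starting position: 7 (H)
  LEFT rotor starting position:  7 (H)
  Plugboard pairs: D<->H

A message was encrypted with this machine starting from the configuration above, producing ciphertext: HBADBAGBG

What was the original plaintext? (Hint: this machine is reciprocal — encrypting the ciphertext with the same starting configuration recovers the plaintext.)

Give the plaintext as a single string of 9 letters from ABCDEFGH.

Char 1 ('H'): step: R->0, L->0 (L advanced); H->plug->D->R->H->L->H->refl->E->L'->F->R'->E->plug->E
Char 2 ('B'): step: R->1, L=0; B->plug->B->R->C->L->C->refl->A->L'->A->R'->F->plug->F
Char 3 ('A'): step: R->2, L=0; A->plug->A->R->B->L->F->refl->B->L'->D->R'->C->plug->C
Char 4 ('D'): step: R->3, L=0; D->plug->H->R->A->L->A->refl->C->L'->C->R'->B->plug->B
Char 5 ('B'): step: R->4, L=0; B->plug->B->R->C->L->C->refl->A->L'->A->R'->F->plug->F
Char 6 ('A'): step: R->5, L=0; A->plug->A->R->B->L->F->refl->B->L'->D->R'->D->plug->H
Char 7 ('G'): step: R->6, L=0; G->plug->G->R->H->L->H->refl->E->L'->F->R'->E->plug->E
Char 8 ('B'): step: R->7, L=0; B->plug->B->R->B->L->F->refl->B->L'->D->R'->A->plug->A
Char 9 ('G'): step: R->0, L->1 (L advanced); G->plug->G->R->B->L->B->refl->F->L'->D->R'->C->plug->C

Answer: EFCBFHEAC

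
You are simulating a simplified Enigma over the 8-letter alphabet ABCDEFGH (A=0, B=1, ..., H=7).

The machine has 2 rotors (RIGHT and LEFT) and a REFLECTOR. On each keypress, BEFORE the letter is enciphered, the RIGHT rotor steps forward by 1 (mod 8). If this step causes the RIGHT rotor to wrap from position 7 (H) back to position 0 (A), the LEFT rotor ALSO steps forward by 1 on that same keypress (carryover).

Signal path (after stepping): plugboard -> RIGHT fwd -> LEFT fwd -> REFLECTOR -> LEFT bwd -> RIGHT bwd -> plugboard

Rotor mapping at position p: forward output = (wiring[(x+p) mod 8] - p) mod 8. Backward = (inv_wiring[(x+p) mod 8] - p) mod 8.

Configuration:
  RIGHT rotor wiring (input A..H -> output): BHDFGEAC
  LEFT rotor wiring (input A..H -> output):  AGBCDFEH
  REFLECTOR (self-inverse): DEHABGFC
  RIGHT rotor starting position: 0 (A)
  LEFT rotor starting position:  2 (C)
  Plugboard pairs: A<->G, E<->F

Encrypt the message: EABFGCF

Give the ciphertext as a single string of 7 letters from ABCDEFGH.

Char 1 ('E'): step: R->1, L=2; E->plug->F->R->H->L->E->refl->B->L'->C->R'->B->plug->B
Char 2 ('A'): step: R->2, L=2; A->plug->G->R->H->L->E->refl->B->L'->C->R'->D->plug->D
Char 3 ('B'): step: R->3, L=2; B->plug->B->R->D->L->D->refl->A->L'->B->R'->C->plug->C
Char 4 ('F'): step: R->4, L=2; F->plug->E->R->F->L->F->refl->G->L'->G->R'->D->plug->D
Char 5 ('G'): step: R->5, L=2; G->plug->A->R->H->L->E->refl->B->L'->C->R'->E->plug->F
Char 6 ('C'): step: R->6, L=2; C->plug->C->R->D->L->D->refl->A->L'->B->R'->D->plug->D
Char 7 ('F'): step: R->7, L=2; F->plug->E->R->G->L->G->refl->F->L'->F->R'->G->plug->A

Answer: BDCDFDA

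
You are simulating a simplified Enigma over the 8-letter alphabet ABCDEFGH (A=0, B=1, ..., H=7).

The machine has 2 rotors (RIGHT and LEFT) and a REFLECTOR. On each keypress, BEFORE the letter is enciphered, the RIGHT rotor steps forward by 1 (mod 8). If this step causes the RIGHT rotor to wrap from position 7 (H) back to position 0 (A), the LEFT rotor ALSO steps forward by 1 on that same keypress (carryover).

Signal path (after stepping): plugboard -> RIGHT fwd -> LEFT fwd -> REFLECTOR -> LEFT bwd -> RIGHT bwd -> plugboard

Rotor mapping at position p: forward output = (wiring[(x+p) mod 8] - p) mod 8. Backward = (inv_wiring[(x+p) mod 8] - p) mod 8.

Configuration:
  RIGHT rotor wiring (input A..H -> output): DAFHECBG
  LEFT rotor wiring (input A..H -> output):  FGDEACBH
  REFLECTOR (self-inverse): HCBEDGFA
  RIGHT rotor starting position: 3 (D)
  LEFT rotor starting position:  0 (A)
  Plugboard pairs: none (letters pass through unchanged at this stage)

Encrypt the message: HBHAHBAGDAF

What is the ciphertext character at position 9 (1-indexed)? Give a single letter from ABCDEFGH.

Char 1 ('H'): step: R->4, L=0; H->plug->H->R->D->L->E->refl->D->L'->C->R'->D->plug->D
Char 2 ('B'): step: R->5, L=0; B->plug->B->R->E->L->A->refl->H->L'->H->R'->H->plug->H
Char 3 ('H'): step: R->6, L=0; H->plug->H->R->E->L->A->refl->H->L'->H->R'->E->plug->E
Char 4 ('A'): step: R->7, L=0; A->plug->A->R->H->L->H->refl->A->L'->E->R'->B->plug->B
Char 5 ('H'): step: R->0, L->1 (L advanced); H->plug->H->R->G->L->G->refl->F->L'->A->R'->B->plug->B
Char 6 ('B'): step: R->1, L=1; B->plug->B->R->E->L->B->refl->C->L'->B->R'->E->plug->E
Char 7 ('A'): step: R->2, L=1; A->plug->A->R->D->L->H->refl->A->L'->F->R'->B->plug->B
Char 8 ('G'): step: R->3, L=1; G->plug->G->R->F->L->A->refl->H->L'->D->R'->E->plug->E
Char 9 ('D'): step: R->4, L=1; D->plug->D->R->C->L->D->refl->E->L'->H->R'->E->plug->E

E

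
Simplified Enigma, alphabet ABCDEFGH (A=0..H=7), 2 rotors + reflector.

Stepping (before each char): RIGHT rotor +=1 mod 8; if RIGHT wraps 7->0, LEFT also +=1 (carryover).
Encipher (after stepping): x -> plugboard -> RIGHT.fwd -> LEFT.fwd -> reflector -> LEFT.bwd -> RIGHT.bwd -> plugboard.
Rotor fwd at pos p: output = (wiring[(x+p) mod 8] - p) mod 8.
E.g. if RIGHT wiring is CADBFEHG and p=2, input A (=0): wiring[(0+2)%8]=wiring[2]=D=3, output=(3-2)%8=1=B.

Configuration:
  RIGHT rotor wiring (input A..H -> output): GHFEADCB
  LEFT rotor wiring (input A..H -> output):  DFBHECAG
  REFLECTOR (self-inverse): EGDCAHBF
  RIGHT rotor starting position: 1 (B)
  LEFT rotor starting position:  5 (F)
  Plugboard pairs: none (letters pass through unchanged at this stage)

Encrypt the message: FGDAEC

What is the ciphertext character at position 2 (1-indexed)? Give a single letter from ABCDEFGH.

Char 1 ('F'): step: R->2, L=5; F->plug->F->R->H->L->H->refl->F->L'->A->R'->E->plug->E
Char 2 ('G'): step: R->3, L=5; G->plug->G->R->E->L->A->refl->E->L'->F->R'->B->plug->B

B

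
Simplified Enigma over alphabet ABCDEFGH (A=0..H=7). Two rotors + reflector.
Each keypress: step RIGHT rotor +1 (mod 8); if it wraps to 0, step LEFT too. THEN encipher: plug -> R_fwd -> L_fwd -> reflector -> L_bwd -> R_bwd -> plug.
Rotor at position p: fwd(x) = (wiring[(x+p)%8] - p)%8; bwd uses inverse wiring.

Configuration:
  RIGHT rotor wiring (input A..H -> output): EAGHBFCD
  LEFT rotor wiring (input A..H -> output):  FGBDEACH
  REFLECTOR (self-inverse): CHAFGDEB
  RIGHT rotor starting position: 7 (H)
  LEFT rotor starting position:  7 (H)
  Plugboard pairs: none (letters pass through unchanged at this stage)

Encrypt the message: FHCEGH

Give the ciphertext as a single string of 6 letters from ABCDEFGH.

Answer: CDGHDF

Derivation:
Char 1 ('F'): step: R->0, L->0 (L advanced); F->plug->F->R->F->L->A->refl->C->L'->G->R'->C->plug->C
Char 2 ('H'): step: R->1, L=0; H->plug->H->R->D->L->D->refl->F->L'->A->R'->D->plug->D
Char 3 ('C'): step: R->2, L=0; C->plug->C->R->H->L->H->refl->B->L'->C->R'->G->plug->G
Char 4 ('E'): step: R->3, L=0; E->plug->E->R->A->L->F->refl->D->L'->D->R'->H->plug->H
Char 5 ('G'): step: R->4, L=0; G->plug->G->R->C->L->B->refl->H->L'->H->R'->D->plug->D
Char 6 ('H'): step: R->5, L=0; H->plug->H->R->E->L->E->refl->G->L'->B->R'->F->plug->F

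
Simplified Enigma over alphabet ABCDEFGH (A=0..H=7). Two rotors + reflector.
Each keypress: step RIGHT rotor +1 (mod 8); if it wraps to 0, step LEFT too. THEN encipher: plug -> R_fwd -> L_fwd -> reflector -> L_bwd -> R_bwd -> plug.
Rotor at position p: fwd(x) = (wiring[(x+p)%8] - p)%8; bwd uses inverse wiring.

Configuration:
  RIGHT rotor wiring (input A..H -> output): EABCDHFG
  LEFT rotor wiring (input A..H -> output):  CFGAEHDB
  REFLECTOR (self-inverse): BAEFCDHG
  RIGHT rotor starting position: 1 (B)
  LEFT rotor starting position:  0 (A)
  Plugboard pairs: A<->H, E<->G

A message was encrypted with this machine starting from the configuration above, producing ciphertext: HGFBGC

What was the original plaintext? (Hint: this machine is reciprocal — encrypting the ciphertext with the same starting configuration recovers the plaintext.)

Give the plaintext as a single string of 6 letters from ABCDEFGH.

Answer: GHGFHA

Derivation:
Char 1 ('H'): step: R->2, L=0; H->plug->A->R->H->L->B->refl->A->L'->D->R'->E->plug->G
Char 2 ('G'): step: R->3, L=0; G->plug->E->R->D->L->A->refl->B->L'->H->R'->A->plug->H
Char 3 ('F'): step: R->4, L=0; F->plug->F->R->E->L->E->refl->C->L'->A->R'->E->plug->G
Char 4 ('B'): step: R->5, L=0; B->plug->B->R->A->L->C->refl->E->L'->E->R'->F->plug->F
Char 5 ('G'): step: R->6, L=0; G->plug->E->R->D->L->A->refl->B->L'->H->R'->A->plug->H
Char 6 ('C'): step: R->7, L=0; C->plug->C->R->B->L->F->refl->D->L'->G->R'->H->plug->A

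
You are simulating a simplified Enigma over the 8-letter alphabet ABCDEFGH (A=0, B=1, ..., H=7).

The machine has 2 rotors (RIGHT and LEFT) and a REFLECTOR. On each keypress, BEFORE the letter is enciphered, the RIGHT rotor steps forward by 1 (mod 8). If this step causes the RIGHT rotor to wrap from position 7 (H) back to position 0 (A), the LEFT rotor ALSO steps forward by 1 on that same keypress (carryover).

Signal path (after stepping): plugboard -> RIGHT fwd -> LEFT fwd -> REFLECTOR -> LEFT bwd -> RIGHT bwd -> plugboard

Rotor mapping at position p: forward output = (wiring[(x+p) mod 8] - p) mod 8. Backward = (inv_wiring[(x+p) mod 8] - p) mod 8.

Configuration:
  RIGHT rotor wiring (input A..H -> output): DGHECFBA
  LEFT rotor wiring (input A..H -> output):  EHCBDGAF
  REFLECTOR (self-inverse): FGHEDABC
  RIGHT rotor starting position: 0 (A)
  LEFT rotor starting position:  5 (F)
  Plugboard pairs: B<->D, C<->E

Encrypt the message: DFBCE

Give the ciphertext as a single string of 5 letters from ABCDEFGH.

Answer: BGAHD

Derivation:
Char 1 ('D'): step: R->1, L=5; D->plug->B->R->G->L->E->refl->D->L'->B->R'->D->plug->B
Char 2 ('F'): step: R->2, L=5; F->plug->F->R->G->L->E->refl->D->L'->B->R'->G->plug->G
Char 3 ('B'): step: R->3, L=5; B->plug->D->R->G->L->E->refl->D->L'->B->R'->A->plug->A
Char 4 ('C'): step: R->4, L=5; C->plug->E->R->H->L->G->refl->B->L'->A->R'->H->plug->H
Char 5 ('E'): step: R->5, L=5; E->plug->C->R->D->L->H->refl->C->L'->E->R'->B->plug->D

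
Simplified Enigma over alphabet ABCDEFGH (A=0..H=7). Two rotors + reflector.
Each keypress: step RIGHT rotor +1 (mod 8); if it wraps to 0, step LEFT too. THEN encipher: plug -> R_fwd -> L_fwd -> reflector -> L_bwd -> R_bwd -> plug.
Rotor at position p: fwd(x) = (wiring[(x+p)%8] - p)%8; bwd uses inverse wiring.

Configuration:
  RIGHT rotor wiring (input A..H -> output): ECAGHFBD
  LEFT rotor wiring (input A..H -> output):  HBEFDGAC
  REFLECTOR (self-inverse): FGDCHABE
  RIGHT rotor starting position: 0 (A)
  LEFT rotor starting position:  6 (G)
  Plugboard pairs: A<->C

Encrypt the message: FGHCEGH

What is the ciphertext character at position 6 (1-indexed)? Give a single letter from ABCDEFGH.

Char 1 ('F'): step: R->1, L=6; F->plug->F->R->A->L->C->refl->D->L'->D->R'->H->plug->H
Char 2 ('G'): step: R->2, L=6; G->plug->G->R->C->L->B->refl->G->L'->E->R'->B->plug->B
Char 3 ('H'): step: R->3, L=6; H->plug->H->R->F->L->H->refl->E->L'->B->R'->F->plug->F
Char 4 ('C'): step: R->4, L=6; C->plug->A->R->D->L->D->refl->C->L'->A->R'->E->plug->E
Char 5 ('E'): step: R->5, L=6; E->plug->E->R->F->L->H->refl->E->L'->B->R'->G->plug->G
Char 6 ('G'): step: R->6, L=6; G->plug->G->R->B->L->E->refl->H->L'->F->R'->B->plug->B

B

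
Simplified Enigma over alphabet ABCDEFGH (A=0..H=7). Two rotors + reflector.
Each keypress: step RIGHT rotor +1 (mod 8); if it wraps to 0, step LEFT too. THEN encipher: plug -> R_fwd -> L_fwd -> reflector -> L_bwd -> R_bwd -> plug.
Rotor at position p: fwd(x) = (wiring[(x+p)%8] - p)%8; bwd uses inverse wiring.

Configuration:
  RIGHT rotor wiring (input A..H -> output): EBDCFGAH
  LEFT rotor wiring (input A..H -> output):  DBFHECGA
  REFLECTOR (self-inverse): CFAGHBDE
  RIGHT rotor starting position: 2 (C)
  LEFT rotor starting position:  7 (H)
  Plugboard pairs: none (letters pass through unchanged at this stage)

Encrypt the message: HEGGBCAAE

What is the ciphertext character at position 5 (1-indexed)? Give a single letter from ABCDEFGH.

Char 1 ('H'): step: R->3, L=7; H->plug->H->R->A->L->B->refl->F->L'->F->R'->D->plug->D
Char 2 ('E'): step: R->4, L=7; E->plug->E->R->A->L->B->refl->F->L'->F->R'->F->plug->F
Char 3 ('G'): step: R->5, L=7; G->plug->G->R->F->L->F->refl->B->L'->A->R'->H->plug->H
Char 4 ('G'): step: R->6, L=7; G->plug->G->R->H->L->H->refl->E->L'->B->R'->B->plug->B
Char 5 ('B'): step: R->7, L=7; B->plug->B->R->F->L->F->refl->B->L'->A->R'->A->plug->A

A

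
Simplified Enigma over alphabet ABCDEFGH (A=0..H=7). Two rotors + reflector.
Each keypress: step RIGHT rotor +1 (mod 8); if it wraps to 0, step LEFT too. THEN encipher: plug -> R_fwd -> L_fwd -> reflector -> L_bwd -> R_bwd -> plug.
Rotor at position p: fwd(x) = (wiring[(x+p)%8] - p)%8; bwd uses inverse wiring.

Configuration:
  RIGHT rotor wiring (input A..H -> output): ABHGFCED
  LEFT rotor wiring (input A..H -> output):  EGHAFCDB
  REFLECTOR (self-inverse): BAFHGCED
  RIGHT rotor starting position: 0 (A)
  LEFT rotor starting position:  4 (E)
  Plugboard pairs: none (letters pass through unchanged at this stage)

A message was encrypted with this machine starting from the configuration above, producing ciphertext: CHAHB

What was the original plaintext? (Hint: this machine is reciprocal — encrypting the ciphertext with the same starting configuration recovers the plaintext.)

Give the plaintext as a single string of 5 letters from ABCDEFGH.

Answer: FFFBG

Derivation:
Char 1 ('C'): step: R->1, L=4; C->plug->C->R->F->L->C->refl->F->L'->D->R'->F->plug->F
Char 2 ('H'): step: R->2, L=4; H->plug->H->R->H->L->E->refl->G->L'->B->R'->F->plug->F
Char 3 ('A'): step: R->3, L=4; A->plug->A->R->D->L->F->refl->C->L'->F->R'->F->plug->F
Char 4 ('H'): step: R->4, L=4; H->plug->H->R->C->L->H->refl->D->L'->G->R'->B->plug->B
Char 5 ('B'): step: R->5, L=4; B->plug->B->R->H->L->E->refl->G->L'->B->R'->G->plug->G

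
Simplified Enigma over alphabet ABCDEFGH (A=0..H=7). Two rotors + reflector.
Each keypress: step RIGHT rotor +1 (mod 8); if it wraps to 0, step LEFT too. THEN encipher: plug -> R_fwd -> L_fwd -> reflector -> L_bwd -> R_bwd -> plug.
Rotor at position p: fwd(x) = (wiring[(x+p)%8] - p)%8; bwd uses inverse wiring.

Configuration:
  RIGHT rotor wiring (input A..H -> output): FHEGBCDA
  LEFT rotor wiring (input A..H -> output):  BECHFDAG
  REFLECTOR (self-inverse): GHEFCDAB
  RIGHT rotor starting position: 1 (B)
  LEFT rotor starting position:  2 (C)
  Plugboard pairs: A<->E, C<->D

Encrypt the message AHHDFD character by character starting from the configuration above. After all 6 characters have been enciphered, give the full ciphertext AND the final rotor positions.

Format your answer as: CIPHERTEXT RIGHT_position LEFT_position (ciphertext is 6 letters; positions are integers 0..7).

Char 1 ('A'): step: R->2, L=2; A->plug->E->R->B->L->F->refl->D->L'->C->R'->A->plug->E
Char 2 ('H'): step: R->3, L=2; H->plug->H->R->B->L->F->refl->D->L'->C->R'->F->plug->F
Char 3 ('H'): step: R->4, L=2; H->plug->H->R->C->L->D->refl->F->L'->B->R'->E->plug->A
Char 4 ('D'): step: R->5, L=2; D->plug->C->R->D->L->B->refl->H->L'->G->R'->B->plug->B
Char 5 ('F'): step: R->6, L=2; F->plug->F->R->A->L->A->refl->G->L'->E->R'->H->plug->H
Char 6 ('D'): step: R->7, L=2; D->plug->C->R->A->L->A->refl->G->L'->E->R'->H->plug->H
Final: ciphertext=EFABHH, RIGHT=7, LEFT=2

Answer: EFABHH 7 2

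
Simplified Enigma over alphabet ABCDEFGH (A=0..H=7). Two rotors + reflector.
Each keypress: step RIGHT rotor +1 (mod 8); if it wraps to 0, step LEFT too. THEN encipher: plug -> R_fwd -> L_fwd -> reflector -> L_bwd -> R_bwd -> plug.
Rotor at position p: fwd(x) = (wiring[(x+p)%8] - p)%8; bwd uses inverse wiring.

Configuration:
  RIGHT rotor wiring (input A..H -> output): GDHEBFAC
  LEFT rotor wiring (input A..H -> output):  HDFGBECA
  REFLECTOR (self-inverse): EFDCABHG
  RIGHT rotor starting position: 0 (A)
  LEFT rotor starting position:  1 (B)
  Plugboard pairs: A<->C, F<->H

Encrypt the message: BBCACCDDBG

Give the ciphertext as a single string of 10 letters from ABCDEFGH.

Char 1 ('B'): step: R->1, L=1; B->plug->B->R->G->L->H->refl->G->L'->H->R'->F->plug->H
Char 2 ('B'): step: R->2, L=1; B->plug->B->R->C->L->F->refl->B->L'->F->R'->A->plug->C
Char 3 ('C'): step: R->3, L=1; C->plug->A->R->B->L->E->refl->A->L'->D->R'->F->plug->H
Char 4 ('A'): step: R->4, L=1; A->plug->C->R->E->L->D->refl->C->L'->A->R'->H->plug->F
Char 5 ('C'): step: R->5, L=1; C->plug->A->R->A->L->C->refl->D->L'->E->R'->H->plug->F
Char 6 ('C'): step: R->6, L=1; C->plug->A->R->C->L->F->refl->B->L'->F->R'->D->plug->D
Char 7 ('D'): step: R->7, L=1; D->plug->D->R->A->L->C->refl->D->L'->E->R'->C->plug->A
Char 8 ('D'): step: R->0, L->2 (L advanced); D->plug->D->R->E->L->A->refl->E->L'->B->R'->E->plug->E
Char 9 ('B'): step: R->1, L=2; B->plug->B->R->G->L->F->refl->B->L'->H->R'->F->plug->H
Char 10 ('G'): step: R->2, L=2; G->plug->G->R->E->L->A->refl->E->L'->B->R'->H->plug->F

Answer: HCHFFDAEHF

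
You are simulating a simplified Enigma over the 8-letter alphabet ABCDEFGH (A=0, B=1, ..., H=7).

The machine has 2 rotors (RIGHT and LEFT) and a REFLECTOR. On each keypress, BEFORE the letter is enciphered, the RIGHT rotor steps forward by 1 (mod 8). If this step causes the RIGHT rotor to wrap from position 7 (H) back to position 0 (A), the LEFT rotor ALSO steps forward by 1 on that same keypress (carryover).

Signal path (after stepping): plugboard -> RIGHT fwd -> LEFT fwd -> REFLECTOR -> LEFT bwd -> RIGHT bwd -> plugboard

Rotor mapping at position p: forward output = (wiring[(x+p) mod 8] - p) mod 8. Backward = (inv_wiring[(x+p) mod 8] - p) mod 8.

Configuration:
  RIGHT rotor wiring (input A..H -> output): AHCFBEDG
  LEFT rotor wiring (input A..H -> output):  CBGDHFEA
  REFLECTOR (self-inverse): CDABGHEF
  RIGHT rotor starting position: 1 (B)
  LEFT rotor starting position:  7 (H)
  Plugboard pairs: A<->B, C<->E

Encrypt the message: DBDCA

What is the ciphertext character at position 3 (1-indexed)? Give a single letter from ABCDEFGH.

Char 1 ('D'): step: R->2, L=7; D->plug->D->R->C->L->C->refl->A->L'->F->R'->H->plug->H
Char 2 ('B'): step: R->3, L=7; B->plug->A->R->C->L->C->refl->A->L'->F->R'->F->plug->F
Char 3 ('D'): step: R->4, L=7; D->plug->D->R->C->L->C->refl->A->L'->F->R'->A->plug->B

B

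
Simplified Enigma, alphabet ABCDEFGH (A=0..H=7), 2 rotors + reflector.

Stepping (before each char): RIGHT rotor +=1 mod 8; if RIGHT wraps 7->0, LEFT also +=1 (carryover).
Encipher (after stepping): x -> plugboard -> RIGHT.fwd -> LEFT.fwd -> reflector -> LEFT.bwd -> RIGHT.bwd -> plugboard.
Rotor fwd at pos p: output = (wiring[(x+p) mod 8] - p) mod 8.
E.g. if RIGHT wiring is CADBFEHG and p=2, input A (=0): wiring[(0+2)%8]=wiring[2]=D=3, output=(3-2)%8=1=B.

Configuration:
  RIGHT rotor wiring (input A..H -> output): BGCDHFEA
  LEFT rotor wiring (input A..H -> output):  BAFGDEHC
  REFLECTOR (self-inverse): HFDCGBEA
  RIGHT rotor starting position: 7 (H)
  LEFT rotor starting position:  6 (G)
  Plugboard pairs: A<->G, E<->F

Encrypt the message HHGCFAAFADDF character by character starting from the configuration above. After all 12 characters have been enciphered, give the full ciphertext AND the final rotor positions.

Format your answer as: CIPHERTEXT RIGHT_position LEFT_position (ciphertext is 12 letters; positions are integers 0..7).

Char 1 ('H'): step: R->0, L->7 (L advanced); H->plug->H->R->A->L->D->refl->C->L'->B->R'->A->plug->G
Char 2 ('H'): step: R->1, L=7; H->plug->H->R->A->L->D->refl->C->L'->B->R'->B->plug->B
Char 3 ('G'): step: R->2, L=7; G->plug->A->R->A->L->D->refl->C->L'->B->R'->B->plug->B
Char 4 ('C'): step: R->3, L=7; C->plug->C->R->C->L->B->refl->F->L'->G->R'->F->plug->E
Char 5 ('F'): step: R->4, L=7; F->plug->E->R->F->L->E->refl->G->L'->D->R'->A->plug->G
Char 6 ('A'): step: R->5, L=7; A->plug->G->R->G->L->F->refl->B->L'->C->R'->H->plug->H
Char 7 ('A'): step: R->6, L=7; A->plug->G->R->B->L->C->refl->D->L'->A->R'->D->plug->D
Char 8 ('F'): step: R->7, L=7; F->plug->E->R->E->L->H->refl->A->L'->H->R'->C->plug->C
Char 9 ('A'): step: R->0, L->0 (L advanced); A->plug->G->R->E->L->D->refl->C->L'->H->R'->E->plug->F
Char 10 ('D'): step: R->1, L=0; D->plug->D->R->G->L->H->refl->A->L'->B->R'->B->plug->B
Char 11 ('D'): step: R->2, L=0; D->plug->D->R->D->L->G->refl->E->L'->F->R'->C->plug->C
Char 12 ('F'): step: R->3, L=0; F->plug->E->R->F->L->E->refl->G->L'->D->R'->G->plug->A
Final: ciphertext=GBBEGHDCFBCA, RIGHT=3, LEFT=0

Answer: GBBEGHDCFBCA 3 0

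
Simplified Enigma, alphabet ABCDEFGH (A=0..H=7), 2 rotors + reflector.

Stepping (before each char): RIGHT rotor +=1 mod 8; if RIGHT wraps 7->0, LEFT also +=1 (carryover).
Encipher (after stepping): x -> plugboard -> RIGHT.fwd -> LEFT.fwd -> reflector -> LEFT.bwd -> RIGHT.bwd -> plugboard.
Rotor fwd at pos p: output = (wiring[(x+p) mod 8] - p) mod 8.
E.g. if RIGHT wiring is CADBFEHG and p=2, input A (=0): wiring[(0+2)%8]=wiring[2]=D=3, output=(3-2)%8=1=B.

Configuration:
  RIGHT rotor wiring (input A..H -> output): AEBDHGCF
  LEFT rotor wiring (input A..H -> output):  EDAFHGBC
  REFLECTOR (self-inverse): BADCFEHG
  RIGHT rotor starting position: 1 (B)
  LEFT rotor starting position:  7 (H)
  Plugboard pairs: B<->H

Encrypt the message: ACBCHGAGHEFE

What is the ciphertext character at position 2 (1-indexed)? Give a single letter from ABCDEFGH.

Char 1 ('A'): step: R->2, L=7; A->plug->A->R->H->L->C->refl->D->L'->A->R'->E->plug->E
Char 2 ('C'): step: R->3, L=7; C->plug->C->R->D->L->B->refl->A->L'->F->R'->F->plug->F

F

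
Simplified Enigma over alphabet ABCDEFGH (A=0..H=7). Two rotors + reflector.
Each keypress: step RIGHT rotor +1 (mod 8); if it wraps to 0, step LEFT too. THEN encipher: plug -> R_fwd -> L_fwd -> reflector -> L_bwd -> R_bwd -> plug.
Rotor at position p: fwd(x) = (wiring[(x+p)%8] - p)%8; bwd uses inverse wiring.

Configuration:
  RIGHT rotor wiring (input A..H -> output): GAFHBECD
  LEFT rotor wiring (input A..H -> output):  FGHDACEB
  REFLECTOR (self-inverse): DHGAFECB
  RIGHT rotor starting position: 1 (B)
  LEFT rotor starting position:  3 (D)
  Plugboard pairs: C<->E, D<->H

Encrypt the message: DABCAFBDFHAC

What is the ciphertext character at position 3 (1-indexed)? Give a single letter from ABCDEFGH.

Char 1 ('D'): step: R->2, L=3; D->plug->H->R->G->L->D->refl->A->L'->A->R'->E->plug->C
Char 2 ('A'): step: R->3, L=3; A->plug->A->R->E->L->G->refl->C->L'->F->R'->G->plug->G
Char 3 ('B'): step: R->4, L=3; B->plug->B->R->A->L->A->refl->D->L'->G->R'->C->plug->E

E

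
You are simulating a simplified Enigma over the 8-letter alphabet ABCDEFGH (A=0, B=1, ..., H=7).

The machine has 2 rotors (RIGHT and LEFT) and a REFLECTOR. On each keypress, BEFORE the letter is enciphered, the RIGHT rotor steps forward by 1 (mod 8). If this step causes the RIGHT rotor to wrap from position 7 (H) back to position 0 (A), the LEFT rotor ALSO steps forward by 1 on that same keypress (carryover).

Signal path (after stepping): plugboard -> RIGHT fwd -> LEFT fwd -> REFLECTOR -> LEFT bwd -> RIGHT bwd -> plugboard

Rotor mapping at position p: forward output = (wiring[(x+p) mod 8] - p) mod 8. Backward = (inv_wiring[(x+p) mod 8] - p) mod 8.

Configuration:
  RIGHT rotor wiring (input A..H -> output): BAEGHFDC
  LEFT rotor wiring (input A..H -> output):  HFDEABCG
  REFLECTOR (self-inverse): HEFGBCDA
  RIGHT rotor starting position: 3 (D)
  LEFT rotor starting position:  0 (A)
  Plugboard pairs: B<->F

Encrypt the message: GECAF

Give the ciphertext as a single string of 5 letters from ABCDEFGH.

Answer: BCADB

Derivation:
Char 1 ('G'): step: R->4, L=0; G->plug->G->R->A->L->H->refl->A->L'->E->R'->F->plug->B
Char 2 ('E'): step: R->5, L=0; E->plug->E->R->D->L->E->refl->B->L'->F->R'->C->plug->C
Char 3 ('C'): step: R->6, L=0; C->plug->C->R->D->L->E->refl->B->L'->F->R'->A->plug->A
Char 4 ('A'): step: R->7, L=0; A->plug->A->R->D->L->E->refl->B->L'->F->R'->D->plug->D
Char 5 ('F'): step: R->0, L->1 (L advanced); F->plug->B->R->A->L->E->refl->B->L'->F->R'->F->plug->B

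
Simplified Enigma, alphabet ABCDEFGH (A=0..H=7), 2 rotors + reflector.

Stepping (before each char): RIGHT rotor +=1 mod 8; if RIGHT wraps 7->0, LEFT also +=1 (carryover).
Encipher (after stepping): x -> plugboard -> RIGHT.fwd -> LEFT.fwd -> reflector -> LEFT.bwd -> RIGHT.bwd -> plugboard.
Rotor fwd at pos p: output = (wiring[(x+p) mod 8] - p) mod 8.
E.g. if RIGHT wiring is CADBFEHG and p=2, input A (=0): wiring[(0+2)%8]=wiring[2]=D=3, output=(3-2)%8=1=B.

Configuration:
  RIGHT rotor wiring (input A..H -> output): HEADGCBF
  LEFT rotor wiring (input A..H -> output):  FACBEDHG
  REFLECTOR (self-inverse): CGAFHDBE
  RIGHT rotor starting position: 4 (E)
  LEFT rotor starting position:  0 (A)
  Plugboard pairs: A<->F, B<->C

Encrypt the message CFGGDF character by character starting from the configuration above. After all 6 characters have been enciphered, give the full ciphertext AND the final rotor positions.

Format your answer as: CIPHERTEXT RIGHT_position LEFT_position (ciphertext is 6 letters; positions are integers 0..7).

Char 1 ('C'): step: R->5, L=0; C->plug->B->R->E->L->E->refl->H->L'->G->R'->G->plug->G
Char 2 ('F'): step: R->6, L=0; F->plug->A->R->D->L->B->refl->G->L'->H->R'->B->plug->C
Char 3 ('G'): step: R->7, L=0; G->plug->G->R->D->L->B->refl->G->L'->H->R'->F->plug->A
Char 4 ('G'): step: R->0, L->1 (L advanced); G->plug->G->R->B->L->B->refl->G->L'->F->R'->H->plug->H
Char 5 ('D'): step: R->1, L=1; D->plug->D->R->F->L->G->refl->B->L'->B->R'->E->plug->E
Char 6 ('F'): step: R->2, L=1; F->plug->A->R->G->L->F->refl->D->L'->D->R'->F->plug->A
Final: ciphertext=GCAHEA, RIGHT=2, LEFT=1

Answer: GCAHEA 2 1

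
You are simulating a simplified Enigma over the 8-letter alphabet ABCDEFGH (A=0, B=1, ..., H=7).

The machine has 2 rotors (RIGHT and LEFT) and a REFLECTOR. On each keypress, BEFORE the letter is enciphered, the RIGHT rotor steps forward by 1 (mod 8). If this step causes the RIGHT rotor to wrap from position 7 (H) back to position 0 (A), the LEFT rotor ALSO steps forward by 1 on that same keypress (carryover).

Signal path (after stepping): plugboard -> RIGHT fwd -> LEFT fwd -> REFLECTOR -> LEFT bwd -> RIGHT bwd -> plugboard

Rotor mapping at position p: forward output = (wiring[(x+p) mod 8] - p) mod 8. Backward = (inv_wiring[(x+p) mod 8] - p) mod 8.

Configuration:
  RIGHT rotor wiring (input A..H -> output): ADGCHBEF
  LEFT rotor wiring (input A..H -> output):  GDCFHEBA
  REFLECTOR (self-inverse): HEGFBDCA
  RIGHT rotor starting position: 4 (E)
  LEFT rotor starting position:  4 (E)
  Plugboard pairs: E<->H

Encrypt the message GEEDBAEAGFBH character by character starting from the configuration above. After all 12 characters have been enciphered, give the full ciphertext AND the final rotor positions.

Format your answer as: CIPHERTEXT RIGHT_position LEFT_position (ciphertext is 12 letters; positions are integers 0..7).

Char 1 ('G'): step: R->5, L=4; G->plug->G->R->F->L->H->refl->A->L'->B->R'->F->plug->F
Char 2 ('E'): step: R->6, L=4; E->plug->H->R->D->L->E->refl->B->L'->H->R'->B->plug->B
Char 3 ('E'): step: R->7, L=4; E->plug->H->R->F->L->H->refl->A->L'->B->R'->B->plug->B
Char 4 ('D'): step: R->0, L->5 (L advanced); D->plug->D->R->C->L->D->refl->F->L'->F->R'->H->plug->E
Char 5 ('B'): step: R->1, L=5; B->plug->B->R->F->L->F->refl->D->L'->C->R'->A->plug->A
Char 6 ('A'): step: R->2, L=5; A->plug->A->R->E->L->G->refl->C->L'->H->R'->D->plug->D
Char 7 ('E'): step: R->3, L=5; E->plug->H->R->D->L->B->refl->E->L'->B->R'->D->plug->D
Char 8 ('A'): step: R->4, L=5; A->plug->A->R->D->L->B->refl->E->L'->B->R'->D->plug->D
Char 9 ('G'): step: R->5, L=5; G->plug->G->R->F->L->F->refl->D->L'->C->R'->H->plug->E
Char 10 ('F'): step: R->6, L=5; F->plug->F->R->E->L->G->refl->C->L'->H->R'->B->plug->B
Char 11 ('B'): step: R->7, L=5; B->plug->B->R->B->L->E->refl->B->L'->D->R'->E->plug->H
Char 12 ('H'): step: R->0, L->6 (L advanced); H->plug->E->R->H->L->G->refl->C->L'->B->R'->F->plug->F
Final: ciphertext=FBBEADDDEBHF, RIGHT=0, LEFT=6

Answer: FBBEADDDEBHF 0 6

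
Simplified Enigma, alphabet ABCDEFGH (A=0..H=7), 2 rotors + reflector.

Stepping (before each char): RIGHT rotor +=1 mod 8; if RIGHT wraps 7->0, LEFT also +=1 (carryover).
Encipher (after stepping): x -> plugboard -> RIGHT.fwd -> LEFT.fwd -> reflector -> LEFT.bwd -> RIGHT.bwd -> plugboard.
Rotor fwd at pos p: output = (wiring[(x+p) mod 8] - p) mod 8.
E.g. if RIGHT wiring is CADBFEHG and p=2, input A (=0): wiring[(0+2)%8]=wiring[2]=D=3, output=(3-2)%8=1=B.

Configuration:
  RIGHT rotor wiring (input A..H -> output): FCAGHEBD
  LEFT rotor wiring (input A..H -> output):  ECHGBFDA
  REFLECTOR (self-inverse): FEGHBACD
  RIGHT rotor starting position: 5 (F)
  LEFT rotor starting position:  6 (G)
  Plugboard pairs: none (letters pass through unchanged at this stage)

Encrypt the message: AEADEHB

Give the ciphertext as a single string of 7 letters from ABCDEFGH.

Answer: DBDCHDD

Derivation:
Char 1 ('A'): step: R->6, L=6; A->plug->A->R->D->L->E->refl->B->L'->E->R'->D->plug->D
Char 2 ('E'): step: R->7, L=6; E->plug->E->R->H->L->H->refl->D->L'->G->R'->B->plug->B
Char 3 ('A'): step: R->0, L->7 (L advanced); A->plug->A->R->F->L->C->refl->G->L'->G->R'->D->plug->D
Char 4 ('D'): step: R->1, L=7; D->plug->D->R->G->L->G->refl->C->L'->F->R'->C->plug->C
Char 5 ('E'): step: R->2, L=7; E->plug->E->R->H->L->E->refl->B->L'->A->R'->H->plug->H
Char 6 ('H'): step: R->3, L=7; H->plug->H->R->F->L->C->refl->G->L'->G->R'->D->plug->D
Char 7 ('B'): step: R->4, L=7; B->plug->B->R->A->L->B->refl->E->L'->H->R'->D->plug->D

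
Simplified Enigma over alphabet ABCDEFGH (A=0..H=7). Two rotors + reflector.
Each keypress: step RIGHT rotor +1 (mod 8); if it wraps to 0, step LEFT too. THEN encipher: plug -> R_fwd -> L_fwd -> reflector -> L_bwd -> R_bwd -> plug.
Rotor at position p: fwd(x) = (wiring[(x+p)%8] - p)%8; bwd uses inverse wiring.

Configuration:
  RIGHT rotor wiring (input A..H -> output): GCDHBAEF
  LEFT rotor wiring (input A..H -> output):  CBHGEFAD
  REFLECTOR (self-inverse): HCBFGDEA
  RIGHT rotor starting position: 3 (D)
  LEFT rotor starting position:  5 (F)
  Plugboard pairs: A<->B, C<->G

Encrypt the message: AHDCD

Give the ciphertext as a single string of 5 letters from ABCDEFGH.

Answer: ECHGH

Derivation:
Char 1 ('A'): step: R->4, L=5; A->plug->B->R->E->L->E->refl->G->L'->C->R'->E->plug->E
Char 2 ('H'): step: R->5, L=5; H->plug->H->R->E->L->E->refl->G->L'->C->R'->G->plug->C
Char 3 ('D'): step: R->6, L=5; D->plug->D->R->E->L->E->refl->G->L'->C->R'->H->plug->H
Char 4 ('C'): step: R->7, L=5; C->plug->G->R->B->L->D->refl->F->L'->D->R'->C->plug->G
Char 5 ('D'): step: R->0, L->6 (L advanced); D->plug->D->R->H->L->H->refl->A->L'->F->R'->H->plug->H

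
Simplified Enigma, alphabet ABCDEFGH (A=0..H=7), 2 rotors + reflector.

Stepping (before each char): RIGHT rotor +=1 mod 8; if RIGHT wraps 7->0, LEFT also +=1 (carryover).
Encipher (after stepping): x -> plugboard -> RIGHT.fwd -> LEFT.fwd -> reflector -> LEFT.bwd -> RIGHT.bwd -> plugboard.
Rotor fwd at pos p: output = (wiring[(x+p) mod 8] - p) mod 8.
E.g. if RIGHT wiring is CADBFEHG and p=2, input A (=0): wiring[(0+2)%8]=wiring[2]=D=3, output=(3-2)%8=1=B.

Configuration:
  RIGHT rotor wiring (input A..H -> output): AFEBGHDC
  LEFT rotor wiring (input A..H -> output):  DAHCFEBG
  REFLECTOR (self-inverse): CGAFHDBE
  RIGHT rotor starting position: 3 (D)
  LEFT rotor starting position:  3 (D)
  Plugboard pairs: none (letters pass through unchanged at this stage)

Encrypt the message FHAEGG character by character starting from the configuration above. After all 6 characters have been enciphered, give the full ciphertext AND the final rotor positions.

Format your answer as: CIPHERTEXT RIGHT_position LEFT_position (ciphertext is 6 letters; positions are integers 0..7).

Answer: HCHADB 1 4

Derivation:
Char 1 ('F'): step: R->4, L=3; F->plug->F->R->B->L->C->refl->A->L'->F->R'->H->plug->H
Char 2 ('H'): step: R->5, L=3; H->plug->H->R->B->L->C->refl->A->L'->F->R'->C->plug->C
Char 3 ('A'): step: R->6, L=3; A->plug->A->R->F->L->A->refl->C->L'->B->R'->H->plug->H
Char 4 ('E'): step: R->7, L=3; E->plug->E->R->C->L->B->refl->G->L'->D->R'->A->plug->A
Char 5 ('G'): step: R->0, L->4 (L advanced); G->plug->G->R->D->L->C->refl->A->L'->B->R'->D->plug->D
Char 6 ('G'): step: R->1, L=4; G->plug->G->R->B->L->A->refl->C->L'->D->R'->B->plug->B
Final: ciphertext=HCHADB, RIGHT=1, LEFT=4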